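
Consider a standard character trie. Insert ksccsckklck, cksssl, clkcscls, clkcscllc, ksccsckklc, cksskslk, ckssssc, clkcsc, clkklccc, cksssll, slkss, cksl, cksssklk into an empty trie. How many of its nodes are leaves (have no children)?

10

A leaf is a node with no children — equivalently, the end of a word that is not a proper prefix of any other stored word.
Those words: "cksl", "cksskslk", "cksssklk", "cksssll", "ckssssc", "clkcscllc", "clkcscls", "clkklccc", "ksccsckklck", "slkss"
Leaf count: 10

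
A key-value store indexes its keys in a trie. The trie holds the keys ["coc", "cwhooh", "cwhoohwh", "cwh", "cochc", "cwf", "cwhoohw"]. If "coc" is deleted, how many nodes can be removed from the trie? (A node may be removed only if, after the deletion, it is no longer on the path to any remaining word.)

Walk "coc" from the leaf back toward the root, removing each node that no remaining word uses.
Every node on "coc" is still needed (e.g. by "cochc"), so nothing is freed.
Nodes removed: 0

0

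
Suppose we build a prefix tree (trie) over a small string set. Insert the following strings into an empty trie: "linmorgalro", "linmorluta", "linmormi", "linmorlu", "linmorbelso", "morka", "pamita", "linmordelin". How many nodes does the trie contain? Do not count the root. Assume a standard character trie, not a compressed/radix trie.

Trie structure (* marks end of a word):
(root)
├─ l
│  └─ i
│     └─ n
│        └─ m
│           └─ o
│              └─ r
│                 ├─ b
│                 │  └─ e
│                 │     └─ l
│                 │        └─ s
│                 │           └─ o *
│                 ├─ d
│                 │  └─ e
│                 │     └─ l
│                 │        └─ i
│                 │           └─ n *
│                 ├─ g
│                 │  └─ a
│                 │     └─ l
│                 │        └─ r
│                 │           └─ o *
│                 ├─ l
│                 │  └─ u *
│                 │     └─ t
│                 │        └─ a *
│                 └─ m
│                    └─ i *
├─ m
│  └─ o
│     └─ r
│        └─ k
│           └─ a *
└─ p
   └─ a
      └─ m
         └─ i
            └─ t
               └─ a *
Counting every labelled node above: 38.

38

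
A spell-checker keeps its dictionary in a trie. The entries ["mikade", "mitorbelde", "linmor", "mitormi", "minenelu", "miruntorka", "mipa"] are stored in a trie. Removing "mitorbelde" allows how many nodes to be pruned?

A node on "mitorbelde"'s path can go only if nothing else ends at it or branches off below it.
The suffix "belde" (5 nodes) is used only by "mitorbelde"; the node for "mitor" still has the child "m", so pruning stops there.
Nodes removed: 5

5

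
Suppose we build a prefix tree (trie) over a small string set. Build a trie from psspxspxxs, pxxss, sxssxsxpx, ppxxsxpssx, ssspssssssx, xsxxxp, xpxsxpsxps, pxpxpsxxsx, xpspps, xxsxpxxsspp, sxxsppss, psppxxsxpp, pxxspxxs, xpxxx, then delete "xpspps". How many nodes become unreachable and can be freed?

4

A node on "xpspps"'s path can go only if nothing else ends at it or branches off below it.
The suffix "spps" (4 nodes) is used only by "xpspps"; the node for "xp" still has the child "x", so pruning stops there.
Nodes removed: 4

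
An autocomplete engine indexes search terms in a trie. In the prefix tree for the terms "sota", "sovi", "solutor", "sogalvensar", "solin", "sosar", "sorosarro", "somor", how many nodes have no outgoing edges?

A leaf is a node with no children — equivalently, the end of a word that is not a proper prefix of any other stored word.
Those words: "sogalvensar", "solin", "solutor", "somor", "sorosarro", "sosar", "sota", "sovi"
Leaf count: 8

8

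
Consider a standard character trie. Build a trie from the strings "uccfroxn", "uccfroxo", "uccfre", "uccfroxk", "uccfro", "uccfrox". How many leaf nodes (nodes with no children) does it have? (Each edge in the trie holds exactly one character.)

Leaves are exactly the stored words that no other stored word extends.
Those words: "uccfre", "uccfroxk", "uccfroxn", "uccfroxo"
Leaf count: 4

4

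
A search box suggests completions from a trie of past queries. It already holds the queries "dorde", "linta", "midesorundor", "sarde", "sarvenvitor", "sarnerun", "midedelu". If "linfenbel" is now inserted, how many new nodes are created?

The longest prefix of "linfenbel" already in the trie is "lin" (length 3).
New nodes needed: |"linfenbel"| − 3 = 9 − 3 = 6.

6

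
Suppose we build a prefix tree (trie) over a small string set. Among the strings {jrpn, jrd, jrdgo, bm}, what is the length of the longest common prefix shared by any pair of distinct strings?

3

Look for the deepest trie node that still has at least two words in its subtree.
"jrd" and "jrdgo" agree on "jrd" (3 characters) before diverging; nothing deeper is shared.
Longest shared-prefix length: 3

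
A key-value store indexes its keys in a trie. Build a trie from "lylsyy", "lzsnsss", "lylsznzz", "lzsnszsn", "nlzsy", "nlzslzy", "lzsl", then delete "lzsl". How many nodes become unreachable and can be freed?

After clearing the end-marker at "lzsl", prune upward until reaching a node still needed by another word.
The suffix "l" (1 node) is used only by "lzsl"; the node for "lzs" still has the child "n", so pruning stops there.
Nodes removed: 1

1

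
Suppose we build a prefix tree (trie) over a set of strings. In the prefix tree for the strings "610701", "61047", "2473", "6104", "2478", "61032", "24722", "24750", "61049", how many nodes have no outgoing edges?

8

A leaf is a node with no children — equivalently, the end of a word that is not a proper prefix of any other stored word.
Those words: "24722", "2473", "24750", "2478", "61032", "61047", "61049", "610701"
Leaf count: 8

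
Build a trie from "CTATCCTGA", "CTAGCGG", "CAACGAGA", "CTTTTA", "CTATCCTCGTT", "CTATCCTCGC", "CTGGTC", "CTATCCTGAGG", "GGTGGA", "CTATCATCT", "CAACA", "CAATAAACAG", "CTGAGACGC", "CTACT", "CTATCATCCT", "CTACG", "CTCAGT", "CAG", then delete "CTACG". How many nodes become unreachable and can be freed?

1

After clearing the end-marker at "CTACG", prune upward until reaching a node still needed by another word.
The suffix "G" (1 node) is used only by "CTACG"; the node for "CTAC" still has the child "T", so pruning stops there.
Nodes removed: 1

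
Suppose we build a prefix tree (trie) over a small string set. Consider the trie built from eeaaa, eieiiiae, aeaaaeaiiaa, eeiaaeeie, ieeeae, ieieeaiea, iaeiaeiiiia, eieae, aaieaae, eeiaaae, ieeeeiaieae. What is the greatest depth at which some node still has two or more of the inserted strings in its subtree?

5

Equivalently: take the maximum, over all pairs, of their longest common prefix length.
e.g. "eeiaaae" and "eeiaaeeie" share the prefix "eeiaa" of length 5; no pair shares a longer one.
Longest shared-prefix length: 5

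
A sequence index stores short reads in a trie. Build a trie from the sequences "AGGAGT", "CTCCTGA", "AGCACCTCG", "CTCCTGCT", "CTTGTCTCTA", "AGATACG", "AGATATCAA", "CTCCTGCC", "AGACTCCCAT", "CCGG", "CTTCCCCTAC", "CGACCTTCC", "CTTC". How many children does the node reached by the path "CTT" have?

2

Walk "CTT" from the root, arriving at one node.
Characters that immediately follow "CTT" among the stored strings: {C, G}.
That node has 2 child edges.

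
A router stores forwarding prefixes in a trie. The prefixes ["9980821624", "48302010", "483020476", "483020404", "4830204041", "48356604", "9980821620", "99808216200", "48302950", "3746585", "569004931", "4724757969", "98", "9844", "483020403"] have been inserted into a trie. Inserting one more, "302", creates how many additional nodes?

The longest prefix of "302" already in the trie is "3" (length 1).
So 3 − 1 = 2 new nodes.

2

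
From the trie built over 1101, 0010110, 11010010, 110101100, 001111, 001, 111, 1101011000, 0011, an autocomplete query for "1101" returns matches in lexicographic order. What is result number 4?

1101011000

DFS of the "1101" subtree visits, in order: "1101", "11010010", "110101100", "1101011000"
Position 4: 1101011000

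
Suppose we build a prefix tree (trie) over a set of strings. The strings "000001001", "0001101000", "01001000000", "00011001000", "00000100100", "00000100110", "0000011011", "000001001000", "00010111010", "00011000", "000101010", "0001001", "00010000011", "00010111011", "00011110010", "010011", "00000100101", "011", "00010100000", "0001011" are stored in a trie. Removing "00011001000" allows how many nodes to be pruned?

Walk "00011001000" from the leaf back toward the root, removing each node that no remaining word uses.
The suffix "1000" (4 nodes) is used only by "00011001000"; the node for "0001100" still has the child "0", so pruning stops there.
Nodes removed: 4

4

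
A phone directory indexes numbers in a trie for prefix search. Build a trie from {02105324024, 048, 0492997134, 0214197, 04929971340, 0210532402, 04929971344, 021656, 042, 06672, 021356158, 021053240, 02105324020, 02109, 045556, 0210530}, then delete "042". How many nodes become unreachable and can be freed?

1

A node on "042"'s path can go only if nothing else ends at it or branches off below it.
The suffix "2" (1 node) is used only by "042"; the node for "04" still has the child "8", so pruning stops there.
Nodes removed: 1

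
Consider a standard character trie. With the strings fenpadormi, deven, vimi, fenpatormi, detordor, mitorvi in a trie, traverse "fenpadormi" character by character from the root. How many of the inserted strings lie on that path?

Traverse "fenpadormi" character by character; count nodes along the way that are marked as word ends.
Prefixes of the query that are stored words: "fenpadormi"
Count: 1

1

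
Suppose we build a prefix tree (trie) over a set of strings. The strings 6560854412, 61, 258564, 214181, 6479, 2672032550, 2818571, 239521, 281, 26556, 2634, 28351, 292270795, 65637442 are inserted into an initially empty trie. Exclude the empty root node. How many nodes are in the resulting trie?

Trace insertions, counting only characters that open a new branch:
  "6560854412" → 10 new (6, 5, 6, 0, 8, 5, 4, 4, 1, 2)
  "61" → prefix "6" already present; 1 new (1)
  "258564" → 6 new (2, 5, 8, 5, 6, 4)
  "214181" → prefix "2" already present; 5 new (1, 4, 1, 8, 1)
  "6479" → prefix "6" already present; 3 new (4, 7, 9)
  "2672032550" → prefix "2" already present; 9 new (6, 7, 2, 0, 3, 2, 5, 5, 0)
  "2818571" → prefix "2" already present; 6 new (8, 1, 8, 5, 7, 1)
  "239521" → prefix "2" already present; 5 new (3, 9, 5, 2, 1)
  "281" → prefix "281" already present; 0 new (none)
  "26556" → prefix "26" already present; 3 new (5, 5, 6)
  "2634" → prefix "26" already present; 2 new (3, 4)
  "28351" → prefix "28" already present; 3 new (3, 5, 1)
  "292270795" → prefix "2" already present; 8 new (9, 2, 2, 7, 0, 7, 9, 5)
  "65637442" → prefix "656" already present; 5 new (3, 7, 4, 4, 2)
Total nodes = 10 + 1 + 6 + 5 + 3 + 9 + 6 + 5 + 0 + 3 + 2 + 3 + 8 + 5 = 66

66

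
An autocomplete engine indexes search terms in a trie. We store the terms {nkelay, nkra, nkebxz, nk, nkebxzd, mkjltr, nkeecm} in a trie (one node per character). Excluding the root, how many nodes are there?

Count nodes per top-level branch (shared prefixes stored once):
  'm'-branch (mkjltr): 6 nodes
  'n'-branch (nk, nkebxz, nkebxzd, nkeecm, nkelay, nkra): 15 nodes
Sum: 21

21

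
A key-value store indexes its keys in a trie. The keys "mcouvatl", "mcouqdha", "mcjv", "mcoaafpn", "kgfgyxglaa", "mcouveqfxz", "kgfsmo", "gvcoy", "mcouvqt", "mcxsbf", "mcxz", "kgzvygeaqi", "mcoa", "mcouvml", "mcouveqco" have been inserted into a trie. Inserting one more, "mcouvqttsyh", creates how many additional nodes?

"mcouvqt" is already a path in the trie; the remaining "tsyh" must be added.
New nodes needed: |"mcouvqttsyh"| − 7 = 11 − 7 = 4.

4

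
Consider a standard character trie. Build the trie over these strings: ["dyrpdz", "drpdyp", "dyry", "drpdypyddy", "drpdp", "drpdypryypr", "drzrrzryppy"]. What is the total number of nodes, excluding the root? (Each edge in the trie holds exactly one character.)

31

Count nodes per top-level branch (shared prefixes stored once):
  'd'-branch (drpdp, drpdyp, drpdypryypr, drpdypyddy, drzrrzryppy, dyrpdz, dyry): 31 nodes
Sum: 31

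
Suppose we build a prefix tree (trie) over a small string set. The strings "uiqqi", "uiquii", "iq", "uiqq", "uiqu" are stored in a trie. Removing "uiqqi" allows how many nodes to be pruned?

1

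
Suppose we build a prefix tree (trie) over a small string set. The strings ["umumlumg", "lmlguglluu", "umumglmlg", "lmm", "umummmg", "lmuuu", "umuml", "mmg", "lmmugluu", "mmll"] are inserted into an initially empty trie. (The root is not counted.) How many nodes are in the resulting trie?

Insert word by word; a character creates a node only if that edge doesn't already exist:
  "umumlumg" → 8 new (u, m, u, m, l, u, m, g)
  "lmlguglluu" → 10 new (l, m, l, g, u, g, l, l, u, u)
  "umumglmlg" → prefix "umum" already present; 5 new (g, l, m, l, g)
  "lmm" → prefix "lm" already present; 1 new (m)
  "umummmg" → prefix "umum" already present; 3 new (m, m, g)
  "lmuuu" → prefix "lm" already present; 3 new (u, u, u)
  "umuml" → prefix "umuml" already present; 0 new (none)
  "mmg" → 3 new (m, m, g)
  "lmmugluu" → prefix "lmm" already present; 5 new (u, g, l, u, u)
  "mmll" → prefix "mm" already present; 2 new (l, l)
Total nodes = 8 + 10 + 5 + 1 + 3 + 3 + 0 + 3 + 5 + 2 = 40

40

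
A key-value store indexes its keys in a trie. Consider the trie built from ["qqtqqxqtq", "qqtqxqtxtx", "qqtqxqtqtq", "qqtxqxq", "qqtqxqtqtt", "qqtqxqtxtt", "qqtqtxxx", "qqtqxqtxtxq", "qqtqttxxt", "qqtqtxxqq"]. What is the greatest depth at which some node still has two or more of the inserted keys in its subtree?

10

Look for the deepest trie node that still has at least two words in its subtree.
e.g. "qqtqxqtxtx" and "qqtqxqtxtxq" share the prefix "qqtqxqtxtx" of length 10; no pair shares a longer one.
Longest shared-prefix length: 10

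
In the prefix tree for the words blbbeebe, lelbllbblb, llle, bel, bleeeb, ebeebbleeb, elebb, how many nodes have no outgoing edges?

Leaves are exactly the stored words that no other stored word extends.
Those words: "bel", "blbbeebe", "bleeeb", "ebeebbleeb", "elebb", "lelbllbblb", "llle"
Leaf count: 7

7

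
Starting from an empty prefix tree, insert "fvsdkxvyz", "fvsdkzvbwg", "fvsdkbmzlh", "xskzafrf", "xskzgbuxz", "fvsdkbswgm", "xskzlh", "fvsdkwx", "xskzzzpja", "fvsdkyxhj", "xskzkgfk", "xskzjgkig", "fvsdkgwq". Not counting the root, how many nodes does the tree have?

For each word, the new-node count is its length minus the longest prefix already in the trie:
  "fvsdkxvyz" → 9 new (f, v, s, d, k, x, v, y, z)
  "fvsdkzvbwg" → prefix "fvsdk" already present; 5 new (z, v, b, w, g)
  "fvsdkbmzlh" → prefix "fvsdk" already present; 5 new (b, m, z, l, h)
  "xskzafrf" → 8 new (x, s, k, z, a, f, r, f)
  "xskzgbuxz" → prefix "xskz" already present; 5 new (g, b, u, x, z)
  "fvsdkbswgm" → prefix "fvsdkb" already present; 4 new (s, w, g, m)
  "xskzlh" → prefix "xskz" already present; 2 new (l, h)
  "fvsdkwx" → prefix "fvsdk" already present; 2 new (w, x)
  "xskzzzpja" → prefix "xskz" already present; 5 new (z, z, p, j, a)
  "fvsdkyxhj" → prefix "fvsdk" already present; 4 new (y, x, h, j)
  "xskzkgfk" → prefix "xskz" already present; 4 new (k, g, f, k)
  "xskzjgkig" → prefix "xskz" already present; 5 new (j, g, k, i, g)
  "fvsdkgwq" → prefix "fvsdk" already present; 3 new (g, w, q)
Total nodes = 9 + 5 + 5 + 8 + 5 + 4 + 2 + 2 + 5 + 4 + 4 + 5 + 3 = 61

61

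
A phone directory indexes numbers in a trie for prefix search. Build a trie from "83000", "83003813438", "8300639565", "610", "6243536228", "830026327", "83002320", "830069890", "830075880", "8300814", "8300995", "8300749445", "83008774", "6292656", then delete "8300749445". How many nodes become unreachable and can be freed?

After clearing the end-marker at "8300749445", prune upward until reaching a node still needed by another word.
The suffix "49445" (5 nodes) is used only by "8300749445"; the node for "83007" still has the child "5", so pruning stops there.
Nodes removed: 5

5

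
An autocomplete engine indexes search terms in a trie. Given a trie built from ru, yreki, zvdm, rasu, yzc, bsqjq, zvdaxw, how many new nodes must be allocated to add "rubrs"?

3

The longest prefix of "rubrs" already in the trie is "ru" (length 2).
So 5 − 2 = 3 new nodes.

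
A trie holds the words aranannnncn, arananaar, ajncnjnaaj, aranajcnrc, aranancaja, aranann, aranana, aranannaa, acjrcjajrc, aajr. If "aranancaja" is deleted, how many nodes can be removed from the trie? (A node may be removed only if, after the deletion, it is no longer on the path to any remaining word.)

4

A node on "aranancaja"'s path can go only if nothing else ends at it or branches off below it.
The suffix "caja" (4 nodes) is used only by "aranancaja"; the node for "aranan" still has the child "n", so pruning stops there.
Nodes removed: 4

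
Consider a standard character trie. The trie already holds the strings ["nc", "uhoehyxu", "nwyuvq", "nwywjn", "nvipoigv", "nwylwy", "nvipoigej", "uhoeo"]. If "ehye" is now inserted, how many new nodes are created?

4

"ehye" shares no prefix with any stored word, so all 4 characters open new nodes.
4 − 0 = 4 new nodes.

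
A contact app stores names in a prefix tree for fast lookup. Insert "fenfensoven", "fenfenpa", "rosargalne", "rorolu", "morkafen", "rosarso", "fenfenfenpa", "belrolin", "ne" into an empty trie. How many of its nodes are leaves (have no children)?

A leaf is a node with no children — equivalently, the end of a word that is not a proper prefix of any other stored word.
Those words: "belrolin", "fenfenfenpa", "fenfenpa", "fenfensoven", "morkafen", "ne", "rorolu", "rosargalne", "rosarso"
Leaf count: 9

9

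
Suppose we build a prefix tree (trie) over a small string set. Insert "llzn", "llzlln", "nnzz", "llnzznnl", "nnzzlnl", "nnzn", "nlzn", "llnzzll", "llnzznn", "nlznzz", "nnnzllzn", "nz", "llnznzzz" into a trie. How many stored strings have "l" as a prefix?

6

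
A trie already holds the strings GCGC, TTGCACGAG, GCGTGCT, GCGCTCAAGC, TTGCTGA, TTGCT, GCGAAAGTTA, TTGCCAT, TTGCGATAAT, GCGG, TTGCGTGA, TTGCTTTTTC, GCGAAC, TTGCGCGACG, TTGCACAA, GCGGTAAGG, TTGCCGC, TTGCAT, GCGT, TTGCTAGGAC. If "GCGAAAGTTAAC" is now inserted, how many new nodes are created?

2

The longest prefix of "GCGAAAGTTAAC" already in the trie is "GCGAAAGTTA" (length 10).
New nodes needed: |"GCGAAAGTTAAC"| − 10 = 12 − 10 = 2.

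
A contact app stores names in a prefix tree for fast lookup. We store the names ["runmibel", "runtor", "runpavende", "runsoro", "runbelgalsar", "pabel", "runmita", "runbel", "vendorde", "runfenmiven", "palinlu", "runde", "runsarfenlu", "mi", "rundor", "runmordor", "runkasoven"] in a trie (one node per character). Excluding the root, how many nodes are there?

84

For each word, the new-node count is its length minus the longest prefix already in the trie:
  "runmibel" → 8 new (r, u, n, m, i, b, e, l)
  "runtor" → prefix "run" already present; 3 new (t, o, r)
  "runpavende" → prefix "run" already present; 7 new (p, a, v, e, n, d, e)
  "runsoro" → prefix "run" already present; 4 new (s, o, r, o)
  "runbelgalsar" → prefix "run" already present; 9 new (b, e, l, g, a, l, s, a, r)
  "pabel" → 5 new (p, a, b, e, l)
  "runmita" → prefix "runmi" already present; 2 new (t, a)
  "runbel" → prefix "runbel" already present; 0 new (none)
  "vendorde" → 8 new (v, e, n, d, o, r, d, e)
  "runfenmiven" → prefix "run" already present; 8 new (f, e, n, m, i, v, e, n)
  "palinlu" → prefix "pa" already present; 5 new (l, i, n, l, u)
  "runde" → prefix "run" already present; 2 new (d, e)
  "runsarfenlu" → prefix "runs" already present; 7 new (a, r, f, e, n, l, u)
  "mi" → 2 new (m, i)
  "rundor" → prefix "rund" already present; 2 new (o, r)
  "runmordor" → prefix "runm" already present; 5 new (o, r, d, o, r)
  "runkasoven" → prefix "run" already present; 7 new (k, a, s, o, v, e, n)
Total nodes = 8 + 3 + 7 + 4 + 9 + 5 + 2 + 0 + 8 + 8 + 5 + 2 + 7 + 2 + 2 + 5 + 7 = 84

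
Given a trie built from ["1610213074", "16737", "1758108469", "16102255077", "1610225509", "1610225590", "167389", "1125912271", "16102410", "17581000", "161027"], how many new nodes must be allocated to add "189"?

Walking "189" from the root, the first 1 characters ("1") follow existing edges; "8" is the first miss.
Each of the 2 remaining characters creates one node.

2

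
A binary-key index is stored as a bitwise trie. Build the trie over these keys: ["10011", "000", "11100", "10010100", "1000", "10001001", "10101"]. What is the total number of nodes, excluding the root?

Count nodes per top-level branch (shared prefixes stored once):
  '0'-branch (000): 3 nodes
  '1'-branch (1000, 10001001, 10010100, 10011, 10101, 11100): 21 nodes
Sum: 24

24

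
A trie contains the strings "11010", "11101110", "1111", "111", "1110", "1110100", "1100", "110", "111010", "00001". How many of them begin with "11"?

Walk to "11"; the words in its subtree are exactly those with that prefix.
Matches: "110", "1100", "11010", "111", "1110", "111010", "1110100", "11101110", "1111"
Count: 9

9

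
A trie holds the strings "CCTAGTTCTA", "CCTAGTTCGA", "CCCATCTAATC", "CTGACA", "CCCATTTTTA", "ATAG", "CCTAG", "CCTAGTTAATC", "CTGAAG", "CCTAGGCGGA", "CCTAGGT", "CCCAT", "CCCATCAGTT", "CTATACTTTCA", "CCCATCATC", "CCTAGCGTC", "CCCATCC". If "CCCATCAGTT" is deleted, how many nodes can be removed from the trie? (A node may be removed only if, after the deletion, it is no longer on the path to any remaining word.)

3

A node on "CCCATCAGTT"'s path can go only if nothing else ends at it or branches off below it.
The suffix "GTT" (3 nodes) is used only by "CCCATCAGTT"; the node for "CCCATCA" still has the child "T", so pruning stops there.
Nodes removed: 3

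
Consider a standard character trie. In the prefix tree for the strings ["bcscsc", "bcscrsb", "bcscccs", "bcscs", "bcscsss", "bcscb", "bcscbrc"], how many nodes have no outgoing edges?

Leaves are exactly the stored words that no other stored word extends.
Those words: "bcscbrc", "bcscccs", "bcscrsb", "bcscsc", "bcscsss"
Leaf count: 5

5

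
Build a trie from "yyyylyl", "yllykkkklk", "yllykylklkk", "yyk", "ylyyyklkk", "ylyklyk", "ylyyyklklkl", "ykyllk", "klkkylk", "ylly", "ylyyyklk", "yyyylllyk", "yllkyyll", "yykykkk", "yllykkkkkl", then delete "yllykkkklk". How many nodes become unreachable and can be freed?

2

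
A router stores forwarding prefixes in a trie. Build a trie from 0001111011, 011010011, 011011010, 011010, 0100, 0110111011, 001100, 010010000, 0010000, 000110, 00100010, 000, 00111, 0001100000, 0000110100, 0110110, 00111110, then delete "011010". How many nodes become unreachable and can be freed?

0

After clearing the end-marker at "011010", prune upward until reaching a node still needed by another word.
Every node on "011010" is still needed (e.g. by "011010011"), so nothing is freed.
Nodes removed: 0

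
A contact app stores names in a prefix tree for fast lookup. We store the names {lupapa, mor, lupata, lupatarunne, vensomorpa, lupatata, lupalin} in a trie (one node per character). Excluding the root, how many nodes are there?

31

Trie structure (* marks end of a word):
(root)
├─ l
│  └─ u
│     └─ p
│        └─ a
│           ├─ l
│           │  └─ i
│           │     └─ n *
│           ├─ p
│           │  └─ a *
│           └─ t
│              └─ a *
│                 ├─ r
│                 │  └─ u
│                 │     └─ n
│                 │        └─ n
│                 │           └─ e *
│                 └─ t
│                    └─ a *
├─ m
│  └─ o
│     └─ r *
└─ v
   └─ e
      └─ n
         └─ s
            └─ o
               └─ m
                  └─ o
                     └─ r
                        └─ p
                           └─ a *
Counting every labelled node above: 31.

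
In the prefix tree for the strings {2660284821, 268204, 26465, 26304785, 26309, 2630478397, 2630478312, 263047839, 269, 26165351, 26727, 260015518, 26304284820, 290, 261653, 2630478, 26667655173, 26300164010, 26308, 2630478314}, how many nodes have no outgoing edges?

17

Leaves are exactly the stored words that no other stored word extends.
Those words: "260015518", "26165351", "26300164010", "26304284820", "2630478312", "2630478314", "2630478397", "26304785", "26308", "26309", "26465", "2660284821", "26667655173", "26727", "268204", "269", "290"
Leaf count: 17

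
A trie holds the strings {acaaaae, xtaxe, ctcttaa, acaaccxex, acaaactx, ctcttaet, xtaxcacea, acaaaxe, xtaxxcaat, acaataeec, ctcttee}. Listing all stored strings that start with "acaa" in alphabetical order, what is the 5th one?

acaataeec

Filter for "acaa…" and sort: "acaaaae", "acaaactx", "acaaaxe", "acaaccxex", "acaataeec"
Position 5: acaataeec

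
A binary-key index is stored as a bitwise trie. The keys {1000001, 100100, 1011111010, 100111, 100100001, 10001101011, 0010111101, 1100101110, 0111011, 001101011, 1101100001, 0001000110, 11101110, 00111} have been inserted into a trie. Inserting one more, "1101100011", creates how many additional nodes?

The longest prefix of "1101100011" already in the trie is "11011000" (length 8).
Each of the 2 remaining characters creates one node.

2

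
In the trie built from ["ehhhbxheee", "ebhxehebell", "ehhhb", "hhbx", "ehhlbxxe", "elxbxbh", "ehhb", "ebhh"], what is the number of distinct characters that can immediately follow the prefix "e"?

3

Walk "e" from the root, arriving at one node.
Distinct next characters after "e": b, h, l.
That node has 3 child edges.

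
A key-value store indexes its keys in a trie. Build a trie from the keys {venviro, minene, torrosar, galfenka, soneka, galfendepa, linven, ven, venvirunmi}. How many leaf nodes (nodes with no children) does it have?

A leaf is a node with no children — equivalently, the end of a word that is not a proper prefix of any other stored word.
Those words: "galfendepa", "galfenka", "linven", "minene", "soneka", "torrosar", "venviro", "venvirunmi"
Leaf count: 8

8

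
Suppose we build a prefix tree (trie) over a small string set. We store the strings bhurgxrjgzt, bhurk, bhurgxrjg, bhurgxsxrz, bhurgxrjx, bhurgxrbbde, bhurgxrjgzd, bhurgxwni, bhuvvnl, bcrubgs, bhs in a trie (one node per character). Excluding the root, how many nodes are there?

36

Insert word by word; a character creates a node only if that edge doesn't already exist:
  "bhurgxrjgzt" → 11 new (b, h, u, r, g, x, r, j, g, z, t)
  "bhurk" → prefix "bhur" already present; 1 new (k)
  "bhurgxrjg" → prefix "bhurgxrjg" already present; 0 new (none)
  "bhurgxsxrz" → prefix "bhurgx" already present; 4 new (s, x, r, z)
  "bhurgxrjx" → prefix "bhurgxrj" already present; 1 new (x)
  "bhurgxrbbde" → prefix "bhurgxr" already present; 4 new (b, b, d, e)
  "bhurgxrjgzd" → prefix "bhurgxrjgz" already present; 1 new (d)
  "bhurgxwni" → prefix "bhurgx" already present; 3 new (w, n, i)
  "bhuvvnl" → prefix "bhu" already present; 4 new (v, v, n, l)
  "bcrubgs" → prefix "b" already present; 6 new (c, r, u, b, g, s)
  "bhs" → prefix "bh" already present; 1 new (s)
Total nodes = 11 + 1 + 0 + 4 + 1 + 4 + 1 + 3 + 4 + 6 + 1 = 36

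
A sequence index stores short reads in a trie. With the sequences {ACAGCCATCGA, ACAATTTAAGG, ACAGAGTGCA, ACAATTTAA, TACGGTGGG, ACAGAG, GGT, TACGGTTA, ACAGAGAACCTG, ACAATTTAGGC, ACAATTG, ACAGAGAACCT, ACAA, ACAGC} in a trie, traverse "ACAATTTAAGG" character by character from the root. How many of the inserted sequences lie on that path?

Check each prefix of "ACAATTTAAGG" against the stored set — each match is an end-marker on the path.
Prefixes of the query that are stored words: "ACAA", "ACAATTTAA", "ACAATTTAAGG"
Count: 3

3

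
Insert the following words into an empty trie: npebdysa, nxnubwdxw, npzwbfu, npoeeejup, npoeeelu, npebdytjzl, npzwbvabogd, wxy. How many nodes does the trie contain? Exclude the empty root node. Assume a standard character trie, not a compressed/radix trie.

43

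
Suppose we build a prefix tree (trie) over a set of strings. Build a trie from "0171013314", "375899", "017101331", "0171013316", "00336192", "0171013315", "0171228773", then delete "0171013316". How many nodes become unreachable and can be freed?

Walk "0171013316" from the leaf back toward the root, removing each node that no remaining word uses.
The suffix "6" (1 node) is used only by "0171013316"; the node for "017101331" still has the child "4", so pruning stops there.
Nodes removed: 1

1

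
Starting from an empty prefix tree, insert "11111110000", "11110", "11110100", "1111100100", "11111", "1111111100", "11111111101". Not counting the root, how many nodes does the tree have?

Insert word by word; a character creates a node only if that edge doesn't already exist:
  "11111110000" → 11 new (1, 1, 1, 1, 1, 1, 1, 0, 0, 0, 0)
  "11110" → prefix "1111" already present; 1 new (0)
  "11110100" → prefix "11110" already present; 3 new (1, 0, 0)
  "1111100100" → prefix "11111" already present; 5 new (0, 0, 1, 0, 0)
  "11111" → prefix "11111" already present; 0 new (none)
  "1111111100" → prefix "1111111" already present; 3 new (1, 0, 0)
  "11111111101" → prefix "11111111" already present; 3 new (1, 0, 1)
Total nodes = 11 + 1 + 3 + 5 + 0 + 3 + 3 = 26

26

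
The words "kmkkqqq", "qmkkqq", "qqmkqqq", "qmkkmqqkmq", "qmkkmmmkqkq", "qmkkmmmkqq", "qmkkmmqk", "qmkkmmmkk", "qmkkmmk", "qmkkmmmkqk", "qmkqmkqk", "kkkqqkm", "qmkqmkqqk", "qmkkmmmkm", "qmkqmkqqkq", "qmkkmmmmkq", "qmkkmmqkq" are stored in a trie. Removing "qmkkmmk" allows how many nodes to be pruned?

1

After clearing the end-marker at "qmkkmmk", prune upward until reaching a node still needed by another word.
The suffix "k" (1 node) is used only by "qmkkmmk"; the node for "qmkkmm" still has the child "m", so pruning stops there.
Nodes removed: 1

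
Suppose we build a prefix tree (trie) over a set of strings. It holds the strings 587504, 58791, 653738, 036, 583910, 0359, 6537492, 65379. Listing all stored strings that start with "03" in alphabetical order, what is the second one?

DFS of the "03" subtree visits, in order: "0359", "036"
The 2nd is 036.

036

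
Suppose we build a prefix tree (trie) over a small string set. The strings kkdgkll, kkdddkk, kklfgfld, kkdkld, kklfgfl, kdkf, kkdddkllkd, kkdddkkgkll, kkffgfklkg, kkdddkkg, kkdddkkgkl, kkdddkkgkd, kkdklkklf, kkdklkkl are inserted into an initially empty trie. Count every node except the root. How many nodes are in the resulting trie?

44

Count nodes per top-level branch (shared prefixes stored once):
  'k'-branch (kdkf, kkdddkk, kkdddkkg, kkdddkkgkd, kkdddkkgkl, kkdddkkgkll, kkdddkllkd, kkdgkll, kkdkld, kkdklkkl, kkdklkklf, kkffgfklkg, kklfgfl, kklfgfld): 44 nodes
Sum: 44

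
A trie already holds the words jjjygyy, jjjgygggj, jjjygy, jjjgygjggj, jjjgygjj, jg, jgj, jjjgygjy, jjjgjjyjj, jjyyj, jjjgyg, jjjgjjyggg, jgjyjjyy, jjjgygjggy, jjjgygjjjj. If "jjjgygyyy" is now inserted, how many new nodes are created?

3

"jjjgyg" is already a path in the trie; the remaining "yyy" must be added.
Each of the 3 remaining characters creates one node.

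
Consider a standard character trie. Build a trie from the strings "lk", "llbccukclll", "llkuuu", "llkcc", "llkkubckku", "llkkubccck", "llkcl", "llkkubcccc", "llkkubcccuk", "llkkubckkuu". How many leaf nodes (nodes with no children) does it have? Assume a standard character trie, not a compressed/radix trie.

9

A leaf is a node with no children — equivalently, the end of a word that is not a proper prefix of any other stored word.
Those words: "lk", "llbccukclll", "llkcc", "llkcl", "llkkubcccc", "llkkubccck", "llkkubcccuk", "llkkubckkuu", "llkuuu"
Leaf count: 9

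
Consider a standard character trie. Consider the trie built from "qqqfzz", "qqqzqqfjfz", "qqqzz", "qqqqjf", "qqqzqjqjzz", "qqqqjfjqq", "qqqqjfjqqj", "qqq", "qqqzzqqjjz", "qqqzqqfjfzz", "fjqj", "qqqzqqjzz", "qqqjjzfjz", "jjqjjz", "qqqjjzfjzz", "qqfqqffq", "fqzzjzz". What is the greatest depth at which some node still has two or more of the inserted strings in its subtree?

The deepest shared node is where two words last agree before diverging.
e.g. "qqqzqqfjfz" and "qqqzqqfjfzz" share the prefix "qqqzqqfjfz" of length 10; no pair shares a longer one.
Longest shared-prefix length: 10

10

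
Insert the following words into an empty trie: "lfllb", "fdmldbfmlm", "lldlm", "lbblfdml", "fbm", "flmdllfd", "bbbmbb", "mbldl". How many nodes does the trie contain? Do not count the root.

46

Trace insertions, counting only characters that open a new branch:
  "lfllb" → 5 new (l, f, l, l, b)
  "fdmldbfmlm" → 10 new (f, d, m, l, d, b, f, m, l, m)
  "lldlm" → prefix "l" already present; 4 new (l, d, l, m)
  "lbblfdml" → prefix "l" already present; 7 new (b, b, l, f, d, m, l)
  "fbm" → prefix "f" already present; 2 new (b, m)
  "flmdllfd" → prefix "f" already present; 7 new (l, m, d, l, l, f, d)
  "bbbmbb" → 6 new (b, b, b, m, b, b)
  "mbldl" → 5 new (m, b, l, d, l)
Total nodes = 5 + 10 + 4 + 7 + 2 + 7 + 6 + 5 = 46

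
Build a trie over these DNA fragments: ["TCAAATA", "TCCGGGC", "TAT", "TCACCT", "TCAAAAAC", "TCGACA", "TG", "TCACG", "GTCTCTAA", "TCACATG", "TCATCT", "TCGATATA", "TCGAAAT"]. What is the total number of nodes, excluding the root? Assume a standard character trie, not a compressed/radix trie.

47

Insert word by word; a character creates a node only if that edge doesn't already exist:
  "TCAAATA" → 7 new (T, C, A, A, A, T, A)
  "TCCGGGC" → prefix "TC" already present; 5 new (C, G, G, G, C)
  "TAT" → prefix "T" already present; 2 new (A, T)
  "TCACCT" → prefix "TCA" already present; 3 new (C, C, T)
  "TCAAAAAC" → prefix "TCAAA" already present; 3 new (A, A, C)
  "TCGACA" → prefix "TC" already present; 4 new (G, A, C, A)
  "TG" → prefix "T" already present; 1 new (G)
  "TCACG" → prefix "TCAC" already present; 1 new (G)
  "GTCTCTAA" → 8 new (G, T, C, T, C, T, A, A)
  "TCACATG" → prefix "TCAC" already present; 3 new (A, T, G)
  "TCATCT" → prefix "TCA" already present; 3 new (T, C, T)
  "TCGATATA" → prefix "TCGA" already present; 4 new (T, A, T, A)
  "TCGAAAT" → prefix "TCGA" already present; 3 new (A, A, T)
Total nodes = 7 + 5 + 2 + 3 + 3 + 4 + 1 + 1 + 8 + 3 + 3 + 4 + 3 = 47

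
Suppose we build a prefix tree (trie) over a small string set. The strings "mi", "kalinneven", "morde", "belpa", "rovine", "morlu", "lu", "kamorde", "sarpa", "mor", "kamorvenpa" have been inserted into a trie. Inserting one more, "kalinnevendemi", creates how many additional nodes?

4

The longest prefix of "kalinnevendemi" already in the trie is "kalinneven" (length 10).
So 14 − 10 = 4 new nodes.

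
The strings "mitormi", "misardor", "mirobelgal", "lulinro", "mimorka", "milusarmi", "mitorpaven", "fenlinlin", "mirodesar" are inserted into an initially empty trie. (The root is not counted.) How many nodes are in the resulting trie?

59

Count nodes per top-level branch (shared prefixes stored once):
  'f'-branch (fenlinlin): 9 nodes
  'l'-branch (lulinro): 7 nodes
  'm'-branch (milusarmi, mimorka, mirobelgal, mirodesar, misardor, mitormi, mitorpaven): 43 nodes
Sum: 59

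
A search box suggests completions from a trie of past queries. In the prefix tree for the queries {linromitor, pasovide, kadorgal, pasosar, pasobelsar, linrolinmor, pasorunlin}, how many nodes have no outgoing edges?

7

A leaf is a node with no children — equivalently, the end of a word that is not a proper prefix of any other stored word.
Those words: "kadorgal", "linrolinmor", "linromitor", "pasobelsar", "pasorunlin", "pasosar", "pasovide"
Leaf count: 7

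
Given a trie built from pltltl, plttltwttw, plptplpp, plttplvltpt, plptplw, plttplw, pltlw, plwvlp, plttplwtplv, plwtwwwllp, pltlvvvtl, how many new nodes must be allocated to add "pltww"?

2

The longest prefix of "pltww" already in the trie is "plt" (length 3).
New nodes needed: |"pltww"| − 3 = 5 − 3 = 2.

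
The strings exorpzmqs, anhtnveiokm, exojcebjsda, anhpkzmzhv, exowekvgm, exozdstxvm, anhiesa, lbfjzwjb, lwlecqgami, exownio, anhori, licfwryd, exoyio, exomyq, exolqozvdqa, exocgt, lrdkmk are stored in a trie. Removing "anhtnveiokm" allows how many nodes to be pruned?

8

A node on "anhtnveiokm"'s path can go only if nothing else ends at it or branches off below it.
The suffix "tnveiokm" (8 nodes) is used only by "anhtnveiokm"; the node for "anh" still has the child "p", so pruning stops there.
Nodes removed: 8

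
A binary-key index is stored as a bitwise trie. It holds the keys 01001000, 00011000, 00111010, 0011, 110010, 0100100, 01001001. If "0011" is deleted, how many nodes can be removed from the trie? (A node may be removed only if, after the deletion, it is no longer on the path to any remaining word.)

Walk "0011" from the leaf back toward the root, removing each node that no remaining word uses.
Every node on "0011" is still needed (e.g. by "00111010"), so nothing is freed.
Nodes removed: 0

0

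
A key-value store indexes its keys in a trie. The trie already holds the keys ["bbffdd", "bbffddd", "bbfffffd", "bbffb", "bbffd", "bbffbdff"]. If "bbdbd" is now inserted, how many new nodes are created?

Walking "bbdbd" from the root, the first 2 characters ("bb") follow existing edges; "d" is the first miss.
Each of the 3 remaining characters creates one node.

3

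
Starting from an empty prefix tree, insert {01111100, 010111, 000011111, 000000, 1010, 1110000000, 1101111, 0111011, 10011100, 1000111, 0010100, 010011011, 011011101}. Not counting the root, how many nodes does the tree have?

Count nodes per top-level branch (shared prefixes stored once):
  '0'-branch (000000, 000011111, 0010100, 010011011, 010111, 011011101, 0111011, 01111100): 42 nodes
  '1'-branch (1000111, 10011100, 1010, 1101111, 1110000000): 28 nodes
Sum: 70

70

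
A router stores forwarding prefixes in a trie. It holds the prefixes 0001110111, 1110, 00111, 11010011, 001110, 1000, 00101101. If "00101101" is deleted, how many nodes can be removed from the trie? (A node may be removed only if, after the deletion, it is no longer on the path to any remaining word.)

5

Walk "00101101" from the leaf back toward the root, removing each node that no remaining word uses.
The suffix "01101" (5 nodes) is used only by "00101101"; the node for "001" still has the child "1", so pruning stops there.
Nodes removed: 5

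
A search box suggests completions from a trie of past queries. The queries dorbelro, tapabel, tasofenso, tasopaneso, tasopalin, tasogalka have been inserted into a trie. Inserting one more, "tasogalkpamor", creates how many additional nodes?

5

Walking "tasogalkpamor" from the root, the first 8 characters ("tasogalk") follow existing edges; "p" is the first miss.
New nodes needed: |"tasogalkpamor"| − 8 = 13 − 8 = 5.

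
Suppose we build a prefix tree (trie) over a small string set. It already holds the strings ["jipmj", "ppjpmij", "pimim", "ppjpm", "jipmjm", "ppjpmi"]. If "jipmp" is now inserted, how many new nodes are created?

1

Walking "jipmp" from the root, the first 4 characters ("jipm") follow existing edges; "p" is the first miss.
Each of the 1 remaining characters creates one node.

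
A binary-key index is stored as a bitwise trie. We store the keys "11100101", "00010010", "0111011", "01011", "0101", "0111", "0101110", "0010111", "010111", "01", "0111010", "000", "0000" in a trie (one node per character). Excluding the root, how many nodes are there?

34

Trie structure (* marks end of a word):
(root)
├─ 0
│  ├─ 0
│  │  ├─ 0 *
│  │  │  ├─ 0 *
│  │  │  └─ 1
│  │  │     └─ 0
│  │  │        └─ 0
│  │  │           └─ 1
│  │  │              └─ 0 *
│  │  └─ 1
│  │     └─ 0
│  │        └─ 1
│  │           └─ 1
│  │              └─ 1 *
│  └─ 1 *
│     ├─ 0
│     │  └─ 1 *
│     │     └─ 1 *
│     │        └─ 1 *
│     │           └─ 0 *
│     └─ 1
│        └─ 1 *
│           └─ 0
│              └─ 1
│                 ├─ 0 *
│                 └─ 1 *
└─ 1
   └─ 1
      └─ 1
         └─ 0
            └─ 0
               └─ 1
                  └─ 0
                     └─ 1 *
Counting every labelled node above: 34.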